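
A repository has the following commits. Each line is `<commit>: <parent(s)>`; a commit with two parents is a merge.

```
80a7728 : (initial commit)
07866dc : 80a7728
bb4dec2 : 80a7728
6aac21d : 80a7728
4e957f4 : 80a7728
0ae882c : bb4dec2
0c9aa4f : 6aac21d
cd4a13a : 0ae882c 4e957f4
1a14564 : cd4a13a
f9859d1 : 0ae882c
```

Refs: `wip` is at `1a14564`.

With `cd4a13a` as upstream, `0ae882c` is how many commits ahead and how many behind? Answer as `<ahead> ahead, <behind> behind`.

0 ahead, 2 behind

Reachable from 0ae882c: {0ae882c, 80a7728, bb4dec2}.
Reachable from cd4a13a: {0ae882c, 4e957f4, 80a7728, bb4dec2, cd4a13a}.
Only in 0ae882c's history (ahead): {} — 0.
Only in cd4a13a's history (behind): {4e957f4, cd4a13a} — 2.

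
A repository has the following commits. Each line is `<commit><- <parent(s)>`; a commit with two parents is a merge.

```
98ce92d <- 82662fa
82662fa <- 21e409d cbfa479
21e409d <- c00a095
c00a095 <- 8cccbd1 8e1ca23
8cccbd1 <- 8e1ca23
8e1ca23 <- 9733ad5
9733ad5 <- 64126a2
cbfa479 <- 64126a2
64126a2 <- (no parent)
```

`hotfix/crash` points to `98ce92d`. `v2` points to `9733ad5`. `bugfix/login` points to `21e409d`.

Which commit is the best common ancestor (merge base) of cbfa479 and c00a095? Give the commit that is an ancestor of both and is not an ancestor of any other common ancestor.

64126a2

Ancestors of cbfa479: {64126a2, cbfa479}.
Ancestors of c00a095: {64126a2, 8cccbd1, 8e1ca23, 9733ad5, c00a095}.
Common ancestors: {64126a2}.
The only common ancestor is 64126a2, so it is the merge base.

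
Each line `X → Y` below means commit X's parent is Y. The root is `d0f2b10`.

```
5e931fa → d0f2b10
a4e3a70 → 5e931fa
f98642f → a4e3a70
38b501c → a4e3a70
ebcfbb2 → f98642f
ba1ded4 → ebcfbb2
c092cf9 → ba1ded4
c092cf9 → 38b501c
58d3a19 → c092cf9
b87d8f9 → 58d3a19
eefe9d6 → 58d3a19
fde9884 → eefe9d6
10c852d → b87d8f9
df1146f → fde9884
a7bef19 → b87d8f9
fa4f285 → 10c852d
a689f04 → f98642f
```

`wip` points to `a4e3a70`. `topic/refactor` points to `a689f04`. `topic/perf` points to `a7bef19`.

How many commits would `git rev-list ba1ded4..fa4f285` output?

Reachable from fa4f285: {10c852d, 38b501c, 58d3a19, 5e931fa, a4e3a70, b87d8f9, ba1ded4, c092cf9, d0f2b10, ebcfbb2, f98642f, fa4f285}.
Reachable from ba1ded4: {5e931fa, a4e3a70, ba1ded4, d0f2b10, ebcfbb2, f98642f}.
In fa4f285's history but not ba1ded4's: {10c852d, 38b501c, 58d3a19, b87d8f9, c092cf9, fa4f285} — 6 commits.

6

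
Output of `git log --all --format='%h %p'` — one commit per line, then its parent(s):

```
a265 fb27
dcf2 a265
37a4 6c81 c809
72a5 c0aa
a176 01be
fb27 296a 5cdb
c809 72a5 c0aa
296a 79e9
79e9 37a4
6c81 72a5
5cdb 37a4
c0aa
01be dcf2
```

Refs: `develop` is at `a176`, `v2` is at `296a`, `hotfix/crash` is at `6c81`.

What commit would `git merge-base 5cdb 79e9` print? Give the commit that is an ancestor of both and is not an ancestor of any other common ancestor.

37a4

Ancestors of 5cdb: {37a4, 5cdb, 6c81, 72a5, c0aa, c809}.
Ancestors of 79e9: {37a4, 6c81, 72a5, 79e9, c0aa, c809}.
Common ancestors: {37a4, 6c81, 72a5, c0aa, c809}.
Among these, 37a4 is not an ancestor of any other common ancestor — it is the merge base.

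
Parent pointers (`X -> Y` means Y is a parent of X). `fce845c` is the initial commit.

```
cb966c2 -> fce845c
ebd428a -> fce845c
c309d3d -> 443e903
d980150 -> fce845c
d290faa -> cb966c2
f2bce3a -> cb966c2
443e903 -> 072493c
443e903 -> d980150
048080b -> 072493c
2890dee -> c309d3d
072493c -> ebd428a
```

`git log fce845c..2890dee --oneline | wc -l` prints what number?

6

Reachable from 2890dee: {072493c, 2890dee, 443e903, c309d3d, d980150, ebd428a, fce845c}.
Reachable from fce845c: {fce845c}.
In 2890dee's history but not fce845c's: {072493c, 2890dee, 443e903, c309d3d, d980150, ebd428a} — 6 commits.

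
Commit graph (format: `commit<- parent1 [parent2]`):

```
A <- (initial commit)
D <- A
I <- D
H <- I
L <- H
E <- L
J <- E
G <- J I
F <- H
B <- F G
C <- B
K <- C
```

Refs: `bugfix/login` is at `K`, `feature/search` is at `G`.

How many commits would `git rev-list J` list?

Walking parent pointers from J: reachable set = {A, D, E, H, I, J, L}.
That is 7 commits.

7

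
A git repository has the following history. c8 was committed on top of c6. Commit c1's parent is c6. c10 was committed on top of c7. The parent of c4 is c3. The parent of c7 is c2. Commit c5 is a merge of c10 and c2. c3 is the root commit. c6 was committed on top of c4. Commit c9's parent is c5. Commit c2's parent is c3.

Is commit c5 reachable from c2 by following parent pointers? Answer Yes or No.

Ancestors of c2: {c2, c3}.
c5 is not in that set, so it is not an ancestor of c2.

No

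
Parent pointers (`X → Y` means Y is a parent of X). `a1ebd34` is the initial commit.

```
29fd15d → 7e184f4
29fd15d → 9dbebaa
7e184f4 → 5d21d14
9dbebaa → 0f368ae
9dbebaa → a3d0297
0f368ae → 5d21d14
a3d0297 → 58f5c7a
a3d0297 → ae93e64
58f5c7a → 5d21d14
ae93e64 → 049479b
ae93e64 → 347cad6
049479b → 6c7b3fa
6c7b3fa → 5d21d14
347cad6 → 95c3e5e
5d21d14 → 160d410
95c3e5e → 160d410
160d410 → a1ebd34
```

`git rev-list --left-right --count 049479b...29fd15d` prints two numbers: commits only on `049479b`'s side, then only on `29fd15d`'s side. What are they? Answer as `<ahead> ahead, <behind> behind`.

Reachable from 049479b: {049479b, 160d410, 5d21d14, 6c7b3fa, a1ebd34}.
Reachable from 29fd15d: {049479b, 0f368ae, 160d410, 29fd15d, 347cad6, 58f5c7a, 5d21d14, 6c7b3fa, 7e184f4, 95c3e5e, 9dbebaa, a1ebd34, a3d0297, ae93e64}.
Only in 049479b's history (ahead): {} — 0.
Only in 29fd15d's history (behind): {0f368ae, 29fd15d, 347cad6, 58f5c7a, 7e184f4, 95c3e5e, 9dbebaa, a3d0297, ae93e64} — 9.

0 ahead, 9 behind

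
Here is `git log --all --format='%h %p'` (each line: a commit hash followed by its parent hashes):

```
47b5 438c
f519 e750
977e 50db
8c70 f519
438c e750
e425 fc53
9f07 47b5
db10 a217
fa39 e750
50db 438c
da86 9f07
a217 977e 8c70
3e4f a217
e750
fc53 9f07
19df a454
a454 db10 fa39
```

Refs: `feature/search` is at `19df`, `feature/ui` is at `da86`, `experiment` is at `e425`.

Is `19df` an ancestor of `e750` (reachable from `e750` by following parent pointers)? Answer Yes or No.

No

Ancestors of e750: {e750}.
19df is not in that set, so it is not an ancestor of e750.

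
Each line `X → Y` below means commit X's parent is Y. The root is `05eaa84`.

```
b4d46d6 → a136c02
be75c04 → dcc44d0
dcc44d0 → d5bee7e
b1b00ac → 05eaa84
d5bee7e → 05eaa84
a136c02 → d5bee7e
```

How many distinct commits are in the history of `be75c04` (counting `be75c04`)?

Walking parent pointers from be75c04: reachable set = {05eaa84, be75c04, d5bee7e, dcc44d0}.
That is 4 commits.

4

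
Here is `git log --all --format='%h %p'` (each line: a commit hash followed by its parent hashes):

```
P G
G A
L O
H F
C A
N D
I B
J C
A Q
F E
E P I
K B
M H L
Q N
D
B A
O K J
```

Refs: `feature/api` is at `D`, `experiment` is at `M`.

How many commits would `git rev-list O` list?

9

Walking parent pointers from O: reachable set = {A, B, C, D, J, K, N, O, Q}.
That is 9 commits.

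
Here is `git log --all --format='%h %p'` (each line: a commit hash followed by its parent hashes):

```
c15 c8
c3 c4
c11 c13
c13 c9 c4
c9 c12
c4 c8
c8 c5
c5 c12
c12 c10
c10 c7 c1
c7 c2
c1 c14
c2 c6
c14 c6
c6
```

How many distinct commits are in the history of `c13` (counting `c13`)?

12

Walking parent pointers from c13: reachable set = {c1, c10, c12, c13, c14, c2, c4, c5, c6, c7, c8, c9}.
That is 12 commits.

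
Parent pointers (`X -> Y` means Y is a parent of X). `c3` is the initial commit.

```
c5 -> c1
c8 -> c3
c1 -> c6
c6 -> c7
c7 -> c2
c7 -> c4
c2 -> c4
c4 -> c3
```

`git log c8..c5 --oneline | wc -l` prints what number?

6

Reachable from c5: {c1, c2, c3, c4, c5, c6, c7}.
Reachable from c8: {c3, c8}.
In c5's history but not c8's: {c1, c2, c4, c5, c6, c7} — 6 commits.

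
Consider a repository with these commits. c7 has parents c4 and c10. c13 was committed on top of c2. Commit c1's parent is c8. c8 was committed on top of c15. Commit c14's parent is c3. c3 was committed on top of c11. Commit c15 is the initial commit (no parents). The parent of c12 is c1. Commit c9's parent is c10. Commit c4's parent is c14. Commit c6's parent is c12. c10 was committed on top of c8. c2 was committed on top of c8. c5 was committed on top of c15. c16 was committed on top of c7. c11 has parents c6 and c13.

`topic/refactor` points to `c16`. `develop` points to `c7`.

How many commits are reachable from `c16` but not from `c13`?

Reachable from c16: {c1, c10, c11, c12, c13, c14, c15, c16, c2, c3, c4, c6, c7, c8}.
Reachable from c13: {c13, c15, c2, c8}.
In c16's history but not c13's: {c1, c10, c11, c12, c14, c16, c3, c4, c6, c7} — 10 commits.

10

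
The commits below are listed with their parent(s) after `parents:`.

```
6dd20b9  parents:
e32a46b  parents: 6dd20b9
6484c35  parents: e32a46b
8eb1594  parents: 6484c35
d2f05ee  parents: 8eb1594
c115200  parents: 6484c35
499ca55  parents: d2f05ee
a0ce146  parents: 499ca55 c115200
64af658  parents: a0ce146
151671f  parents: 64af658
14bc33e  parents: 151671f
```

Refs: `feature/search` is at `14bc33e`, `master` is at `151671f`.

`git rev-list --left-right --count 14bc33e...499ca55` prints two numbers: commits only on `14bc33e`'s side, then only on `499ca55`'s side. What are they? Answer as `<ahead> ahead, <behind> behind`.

5 ahead, 0 behind

Reachable from 14bc33e: {14bc33e, 151671f, 499ca55, 6484c35, 64af658, 6dd20b9, 8eb1594, a0ce146, c115200, d2f05ee, e32a46b}.
Reachable from 499ca55: {499ca55, 6484c35, 6dd20b9, 8eb1594, d2f05ee, e32a46b}.
Only in 14bc33e's history (ahead): {14bc33e, 151671f, 64af658, a0ce146, c115200} — 5.
Only in 499ca55's history (behind): {} — 0.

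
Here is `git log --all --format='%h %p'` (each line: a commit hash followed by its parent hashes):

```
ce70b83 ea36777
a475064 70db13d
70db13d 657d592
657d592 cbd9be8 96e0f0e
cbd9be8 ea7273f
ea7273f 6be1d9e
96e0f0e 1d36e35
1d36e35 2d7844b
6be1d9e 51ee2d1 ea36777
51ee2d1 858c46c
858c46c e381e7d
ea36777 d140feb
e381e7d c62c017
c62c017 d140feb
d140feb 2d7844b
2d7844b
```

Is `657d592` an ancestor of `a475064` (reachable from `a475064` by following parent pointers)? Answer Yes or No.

Yes

Ancestors of a475064 (commits reachable by following parents): {1d36e35, 2d7844b, 51ee2d1, 657d592, 6be1d9e, 70db13d, 858c46c, 96e0f0e, a475064, c62c017, cbd9be8, d140feb, e381e7d, ea36777, ea7273f}.
657d592 is in that set, so it is an ancestor of a475064.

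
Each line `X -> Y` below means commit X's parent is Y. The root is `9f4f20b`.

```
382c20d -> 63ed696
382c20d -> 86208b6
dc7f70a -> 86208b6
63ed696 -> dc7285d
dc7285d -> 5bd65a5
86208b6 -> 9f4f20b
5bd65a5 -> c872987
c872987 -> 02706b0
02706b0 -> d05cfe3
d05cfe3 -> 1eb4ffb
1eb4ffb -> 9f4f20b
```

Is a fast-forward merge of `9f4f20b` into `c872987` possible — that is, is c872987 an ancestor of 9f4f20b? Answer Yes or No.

A fast-forward from c872987 to 9f4f20b is possible iff c872987 is an ancestor of 9f4f20b.
Ancestors of 9f4f20b: {9f4f20b}.
c872987 is not among them, so fast-forward is not possible.

No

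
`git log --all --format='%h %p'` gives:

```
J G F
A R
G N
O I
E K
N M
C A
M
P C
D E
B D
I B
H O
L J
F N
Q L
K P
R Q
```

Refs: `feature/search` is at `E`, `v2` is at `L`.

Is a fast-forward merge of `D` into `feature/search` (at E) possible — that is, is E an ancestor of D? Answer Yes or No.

A fast-forward from E to D is possible iff E is an ancestor of D.
Ancestors of D: {A, C, D, E, F, G, J, K, L, M, N, P, Q, R}.
E is among them, so fast-forward is possible.

Yes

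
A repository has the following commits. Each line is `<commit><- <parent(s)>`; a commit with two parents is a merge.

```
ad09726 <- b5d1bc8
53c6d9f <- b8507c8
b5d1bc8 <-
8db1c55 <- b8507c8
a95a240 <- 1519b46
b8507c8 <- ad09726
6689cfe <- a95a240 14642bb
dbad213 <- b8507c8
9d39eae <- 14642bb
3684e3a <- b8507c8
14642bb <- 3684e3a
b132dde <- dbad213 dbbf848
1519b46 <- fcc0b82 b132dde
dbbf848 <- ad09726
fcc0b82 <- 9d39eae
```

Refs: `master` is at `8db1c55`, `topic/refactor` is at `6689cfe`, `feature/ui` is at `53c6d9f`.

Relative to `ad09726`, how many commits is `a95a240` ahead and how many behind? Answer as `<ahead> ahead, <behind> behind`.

10 ahead, 0 behind

Reachable from a95a240: {14642bb, 1519b46, 3684e3a, 9d39eae, a95a240, ad09726, b132dde, b5d1bc8, b8507c8, dbad213, dbbf848, fcc0b82}.
Reachable from ad09726: {ad09726, b5d1bc8}.
Only in a95a240's history (ahead): {14642bb, 1519b46, 3684e3a, 9d39eae, a95a240, b132dde, b8507c8, dbad213, dbbf848, fcc0b82} — 10.
Only in ad09726's history (behind): {} — 0.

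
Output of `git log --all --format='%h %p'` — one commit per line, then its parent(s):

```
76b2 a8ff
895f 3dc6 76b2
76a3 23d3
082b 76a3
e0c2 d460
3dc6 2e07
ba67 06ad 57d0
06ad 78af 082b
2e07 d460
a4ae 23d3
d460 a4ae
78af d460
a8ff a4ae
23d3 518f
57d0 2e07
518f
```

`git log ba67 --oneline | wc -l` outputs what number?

11

Walking parent pointers from ba67: reachable set = {06ad, 082b, 23d3, 2e07, 518f, 57d0, 76a3, 78af, a4ae, ba67, d460}.
That is 11 commits.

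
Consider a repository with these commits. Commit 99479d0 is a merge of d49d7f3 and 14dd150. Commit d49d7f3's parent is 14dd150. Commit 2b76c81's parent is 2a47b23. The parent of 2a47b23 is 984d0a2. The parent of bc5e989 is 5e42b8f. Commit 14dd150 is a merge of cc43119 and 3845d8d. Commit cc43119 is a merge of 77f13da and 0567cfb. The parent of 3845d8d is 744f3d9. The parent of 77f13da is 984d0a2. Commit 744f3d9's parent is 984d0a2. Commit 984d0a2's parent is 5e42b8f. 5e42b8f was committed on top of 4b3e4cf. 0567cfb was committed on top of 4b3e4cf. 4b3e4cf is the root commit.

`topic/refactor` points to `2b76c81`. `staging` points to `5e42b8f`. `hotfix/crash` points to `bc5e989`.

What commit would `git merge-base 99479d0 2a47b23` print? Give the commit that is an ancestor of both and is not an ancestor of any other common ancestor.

984d0a2

Ancestors of 99479d0: {0567cfb, 14dd150, 3845d8d, 4b3e4cf, 5e42b8f, 744f3d9, 77f13da, 984d0a2, 99479d0, cc43119, d49d7f3}.
Ancestors of 2a47b23: {2a47b23, 4b3e4cf, 5e42b8f, 984d0a2}.
Common ancestors: {4b3e4cf, 5e42b8f, 984d0a2}.
Among these, 984d0a2 is not an ancestor of any other common ancestor — it is the merge base.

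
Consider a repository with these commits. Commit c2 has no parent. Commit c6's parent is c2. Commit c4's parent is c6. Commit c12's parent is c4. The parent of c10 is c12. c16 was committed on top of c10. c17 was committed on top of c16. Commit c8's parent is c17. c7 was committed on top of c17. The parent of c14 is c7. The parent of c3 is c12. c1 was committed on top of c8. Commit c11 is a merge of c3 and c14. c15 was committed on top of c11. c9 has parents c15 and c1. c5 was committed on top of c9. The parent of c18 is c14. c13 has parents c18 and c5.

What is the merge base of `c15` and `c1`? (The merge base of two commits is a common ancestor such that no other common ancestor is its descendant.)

c17

Ancestors of c15: {c10, c11, c12, c14, c15, c16, c17, c2, c3, c4, c6, c7}.
Ancestors of c1: {c1, c10, c12, c16, c17, c2, c4, c6, c8}.
Common ancestors: {c10, c12, c16, c17, c2, c4, c6}.
Among these, c17 is not an ancestor of any other common ancestor — it is the merge base.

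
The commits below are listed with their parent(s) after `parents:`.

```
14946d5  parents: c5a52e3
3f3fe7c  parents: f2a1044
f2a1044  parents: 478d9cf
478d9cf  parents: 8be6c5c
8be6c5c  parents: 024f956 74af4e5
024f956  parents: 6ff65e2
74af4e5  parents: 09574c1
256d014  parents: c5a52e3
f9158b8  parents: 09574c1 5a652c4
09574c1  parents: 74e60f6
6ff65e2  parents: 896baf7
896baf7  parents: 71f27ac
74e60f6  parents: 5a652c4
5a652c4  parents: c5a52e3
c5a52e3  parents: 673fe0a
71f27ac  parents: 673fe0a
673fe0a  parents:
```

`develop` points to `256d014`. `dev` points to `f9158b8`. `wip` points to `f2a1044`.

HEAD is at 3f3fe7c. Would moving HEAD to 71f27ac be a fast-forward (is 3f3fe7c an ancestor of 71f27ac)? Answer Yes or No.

A fast-forward from 3f3fe7c to 71f27ac is possible iff 3f3fe7c is an ancestor of 71f27ac.
Ancestors of 71f27ac: {673fe0a, 71f27ac}.
3f3fe7c is not among them, so fast-forward is not possible.

No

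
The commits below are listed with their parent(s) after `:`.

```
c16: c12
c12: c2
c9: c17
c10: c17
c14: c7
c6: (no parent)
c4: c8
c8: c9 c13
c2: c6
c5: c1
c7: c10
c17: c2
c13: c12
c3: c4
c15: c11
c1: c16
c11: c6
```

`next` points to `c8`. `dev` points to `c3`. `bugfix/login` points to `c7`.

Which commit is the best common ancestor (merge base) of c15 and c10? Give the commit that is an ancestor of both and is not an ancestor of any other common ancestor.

Ancestors of c15: {c11, c15, c6}.
Ancestors of c10: {c10, c17, c2, c6}.
Common ancestors: {c6}.
The only common ancestor is c6, so it is the merge base.

c6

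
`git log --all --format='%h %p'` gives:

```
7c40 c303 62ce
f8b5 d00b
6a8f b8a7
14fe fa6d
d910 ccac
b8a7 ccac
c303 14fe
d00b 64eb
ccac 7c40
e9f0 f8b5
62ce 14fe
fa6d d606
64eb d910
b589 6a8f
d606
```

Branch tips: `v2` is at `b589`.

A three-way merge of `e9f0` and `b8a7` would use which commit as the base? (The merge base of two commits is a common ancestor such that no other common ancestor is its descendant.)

Ancestors of e9f0: {14fe, 62ce, 64eb, 7c40, c303, ccac, d00b, d606, d910, e9f0, f8b5, fa6d}.
Ancestors of b8a7: {14fe, 62ce, 7c40, b8a7, c303, ccac, d606, fa6d}.
Common ancestors: {14fe, 62ce, 7c40, c303, ccac, d606, fa6d}.
Among these, ccac is not an ancestor of any other common ancestor — it is the merge base.

ccac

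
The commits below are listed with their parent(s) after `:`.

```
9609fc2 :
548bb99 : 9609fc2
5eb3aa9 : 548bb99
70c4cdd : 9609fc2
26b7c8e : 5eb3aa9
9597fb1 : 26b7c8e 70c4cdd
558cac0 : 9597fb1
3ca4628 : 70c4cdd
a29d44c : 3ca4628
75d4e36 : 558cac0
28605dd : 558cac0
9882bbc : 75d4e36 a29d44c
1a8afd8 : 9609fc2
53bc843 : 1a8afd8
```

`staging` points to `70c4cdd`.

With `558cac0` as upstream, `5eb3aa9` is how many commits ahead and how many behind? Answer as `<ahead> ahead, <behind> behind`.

0 ahead, 4 behind

Reachable from 5eb3aa9: {548bb99, 5eb3aa9, 9609fc2}.
Reachable from 558cac0: {26b7c8e, 548bb99, 558cac0, 5eb3aa9, 70c4cdd, 9597fb1, 9609fc2}.
Only in 5eb3aa9's history (ahead): {} — 0.
Only in 558cac0's history (behind): {26b7c8e, 558cac0, 70c4cdd, 9597fb1} — 4.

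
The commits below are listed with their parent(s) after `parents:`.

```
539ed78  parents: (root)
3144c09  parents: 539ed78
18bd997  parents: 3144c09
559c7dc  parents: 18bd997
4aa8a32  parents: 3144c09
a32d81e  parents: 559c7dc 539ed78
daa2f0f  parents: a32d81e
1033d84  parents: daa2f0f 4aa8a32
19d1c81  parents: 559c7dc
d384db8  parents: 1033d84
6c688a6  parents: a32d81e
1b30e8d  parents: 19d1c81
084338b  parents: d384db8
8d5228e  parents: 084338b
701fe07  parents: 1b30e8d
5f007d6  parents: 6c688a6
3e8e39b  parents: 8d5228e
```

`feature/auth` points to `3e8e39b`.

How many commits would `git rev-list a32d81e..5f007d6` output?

Reachable from 5f007d6: {18bd997, 3144c09, 539ed78, 559c7dc, 5f007d6, 6c688a6, a32d81e}.
Reachable from a32d81e: {18bd997, 3144c09, 539ed78, 559c7dc, a32d81e}.
In 5f007d6's history but not a32d81e's: {5f007d6, 6c688a6} — 2 commits.

2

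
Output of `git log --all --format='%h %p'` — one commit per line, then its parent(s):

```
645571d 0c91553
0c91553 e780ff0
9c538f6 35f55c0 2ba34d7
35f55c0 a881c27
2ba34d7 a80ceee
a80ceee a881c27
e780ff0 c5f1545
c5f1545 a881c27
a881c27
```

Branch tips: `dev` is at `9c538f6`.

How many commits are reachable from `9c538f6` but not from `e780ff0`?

Reachable from 9c538f6: {2ba34d7, 35f55c0, 9c538f6, a80ceee, a881c27}.
Reachable from e780ff0: {a881c27, c5f1545, e780ff0}.
In 9c538f6's history but not e780ff0's: {2ba34d7, 35f55c0, 9c538f6, a80ceee} — 4 commits.

4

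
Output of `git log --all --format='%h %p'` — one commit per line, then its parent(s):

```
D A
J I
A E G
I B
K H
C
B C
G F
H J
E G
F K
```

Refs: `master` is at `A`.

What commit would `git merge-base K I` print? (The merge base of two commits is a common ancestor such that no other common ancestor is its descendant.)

Ancestors of K: {B, C, H, I, J, K}.
Ancestors of I: {B, C, I}.
Common ancestors: {B, C, I}.
Among these, I is not an ancestor of any other common ancestor — it is the merge base.

I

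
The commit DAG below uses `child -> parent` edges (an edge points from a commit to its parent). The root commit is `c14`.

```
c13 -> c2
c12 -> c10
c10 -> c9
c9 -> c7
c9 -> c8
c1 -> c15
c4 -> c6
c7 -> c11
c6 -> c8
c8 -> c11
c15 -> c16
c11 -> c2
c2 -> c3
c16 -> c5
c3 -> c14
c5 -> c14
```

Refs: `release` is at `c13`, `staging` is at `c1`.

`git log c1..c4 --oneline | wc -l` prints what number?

Reachable from c4: {c11, c14, c2, c3, c4, c6, c8}.
Reachable from c1: {c1, c14, c15, c16, c5}.
In c4's history but not c1's: {c11, c2, c3, c4, c6, c8} — 6 commits.

6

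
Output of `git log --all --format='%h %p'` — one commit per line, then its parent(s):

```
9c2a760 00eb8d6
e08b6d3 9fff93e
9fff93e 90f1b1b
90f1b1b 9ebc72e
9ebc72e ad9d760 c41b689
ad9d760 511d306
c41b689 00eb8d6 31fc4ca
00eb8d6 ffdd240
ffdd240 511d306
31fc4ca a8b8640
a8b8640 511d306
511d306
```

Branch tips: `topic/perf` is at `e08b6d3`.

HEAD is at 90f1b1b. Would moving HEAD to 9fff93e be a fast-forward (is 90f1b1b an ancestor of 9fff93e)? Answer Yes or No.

A fast-forward from 90f1b1b to 9fff93e is possible iff 90f1b1b is an ancestor of 9fff93e.
Ancestors of 9fff93e: {00eb8d6, 31fc4ca, 511d306, 90f1b1b, 9ebc72e, 9fff93e, a8b8640, ad9d760, c41b689, ffdd240}.
90f1b1b is among them, so fast-forward is possible.

Yes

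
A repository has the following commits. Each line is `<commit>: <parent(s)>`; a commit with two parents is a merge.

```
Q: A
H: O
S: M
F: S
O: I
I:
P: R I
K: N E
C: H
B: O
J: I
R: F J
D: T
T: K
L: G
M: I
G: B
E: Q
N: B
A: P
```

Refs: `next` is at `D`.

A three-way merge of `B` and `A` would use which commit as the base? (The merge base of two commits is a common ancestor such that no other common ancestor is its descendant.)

I

Ancestors of B: {B, I, O}.
Ancestors of A: {A, F, I, J, M, P, R, S}.
Common ancestors: {I}.
The only common ancestor is I, so it is the merge base.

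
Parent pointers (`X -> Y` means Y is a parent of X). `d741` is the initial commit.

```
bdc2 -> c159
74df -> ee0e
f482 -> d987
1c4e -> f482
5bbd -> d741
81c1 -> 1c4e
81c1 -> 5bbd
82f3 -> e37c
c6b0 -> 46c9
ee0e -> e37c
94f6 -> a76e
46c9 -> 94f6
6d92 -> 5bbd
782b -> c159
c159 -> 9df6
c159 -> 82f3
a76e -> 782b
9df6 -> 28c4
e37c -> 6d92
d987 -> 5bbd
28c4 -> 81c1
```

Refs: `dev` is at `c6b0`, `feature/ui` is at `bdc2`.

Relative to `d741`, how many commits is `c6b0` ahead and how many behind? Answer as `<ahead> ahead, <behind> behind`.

Reachable from c6b0: {1c4e, 28c4, 46c9, 5bbd, 6d92, 782b, 81c1, 82f3, 94f6, 9df6, a76e, c159, c6b0, d741, d987, e37c, f482}.
Reachable from d741: {d741}.
Only in c6b0's history (ahead): {1c4e, 28c4, 46c9, 5bbd, 6d92, 782b, 81c1, 82f3, 94f6, 9df6, a76e, c159, c6b0, d987, e37c, f482} — 16.
Only in d741's history (behind): {} — 0.

16 ahead, 0 behind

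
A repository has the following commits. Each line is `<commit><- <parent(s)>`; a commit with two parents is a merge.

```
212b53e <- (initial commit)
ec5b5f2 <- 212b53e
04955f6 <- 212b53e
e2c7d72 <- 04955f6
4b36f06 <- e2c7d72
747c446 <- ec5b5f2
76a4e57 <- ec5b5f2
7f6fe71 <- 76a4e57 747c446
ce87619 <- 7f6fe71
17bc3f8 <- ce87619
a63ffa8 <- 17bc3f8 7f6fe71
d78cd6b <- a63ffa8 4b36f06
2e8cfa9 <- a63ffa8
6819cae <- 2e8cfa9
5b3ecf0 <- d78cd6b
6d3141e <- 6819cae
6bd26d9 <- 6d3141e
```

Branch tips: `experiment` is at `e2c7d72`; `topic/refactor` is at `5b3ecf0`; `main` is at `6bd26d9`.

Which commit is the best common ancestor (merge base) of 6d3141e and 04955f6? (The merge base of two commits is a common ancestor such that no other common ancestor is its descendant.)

Ancestors of 6d3141e: {17bc3f8, 212b53e, 2e8cfa9, 6819cae, 6d3141e, 747c446, 76a4e57, 7f6fe71, a63ffa8, ce87619, ec5b5f2}.
Ancestors of 04955f6: {04955f6, 212b53e}.
Common ancestors: {212b53e}.
The only common ancestor is 212b53e, so it is the merge base.

212b53e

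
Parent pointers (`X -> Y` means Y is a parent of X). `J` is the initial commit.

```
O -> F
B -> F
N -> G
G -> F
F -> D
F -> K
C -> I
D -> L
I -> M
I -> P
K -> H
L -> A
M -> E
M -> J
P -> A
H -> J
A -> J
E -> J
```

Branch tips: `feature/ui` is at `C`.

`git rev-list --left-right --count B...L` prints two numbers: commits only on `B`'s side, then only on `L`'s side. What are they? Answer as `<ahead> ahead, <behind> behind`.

5 ahead, 0 behind

Reachable from B: {A, B, D, F, H, J, K, L}.
Reachable from L: {A, J, L}.
Only in B's history (ahead): {B, D, F, H, K} — 5.
Only in L's history (behind): {} — 0.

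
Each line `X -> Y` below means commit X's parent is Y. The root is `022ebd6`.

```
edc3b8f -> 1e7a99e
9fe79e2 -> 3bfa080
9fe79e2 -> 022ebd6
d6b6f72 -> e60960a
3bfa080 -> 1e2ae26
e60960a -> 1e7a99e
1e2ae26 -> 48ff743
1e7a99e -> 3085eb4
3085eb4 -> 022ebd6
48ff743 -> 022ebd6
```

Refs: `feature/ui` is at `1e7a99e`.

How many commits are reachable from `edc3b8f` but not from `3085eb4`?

2

Reachable from edc3b8f: {022ebd6, 1e7a99e, 3085eb4, edc3b8f}.
Reachable from 3085eb4: {022ebd6, 3085eb4}.
In edc3b8f's history but not 3085eb4's: {1e7a99e, edc3b8f} — 2 commits.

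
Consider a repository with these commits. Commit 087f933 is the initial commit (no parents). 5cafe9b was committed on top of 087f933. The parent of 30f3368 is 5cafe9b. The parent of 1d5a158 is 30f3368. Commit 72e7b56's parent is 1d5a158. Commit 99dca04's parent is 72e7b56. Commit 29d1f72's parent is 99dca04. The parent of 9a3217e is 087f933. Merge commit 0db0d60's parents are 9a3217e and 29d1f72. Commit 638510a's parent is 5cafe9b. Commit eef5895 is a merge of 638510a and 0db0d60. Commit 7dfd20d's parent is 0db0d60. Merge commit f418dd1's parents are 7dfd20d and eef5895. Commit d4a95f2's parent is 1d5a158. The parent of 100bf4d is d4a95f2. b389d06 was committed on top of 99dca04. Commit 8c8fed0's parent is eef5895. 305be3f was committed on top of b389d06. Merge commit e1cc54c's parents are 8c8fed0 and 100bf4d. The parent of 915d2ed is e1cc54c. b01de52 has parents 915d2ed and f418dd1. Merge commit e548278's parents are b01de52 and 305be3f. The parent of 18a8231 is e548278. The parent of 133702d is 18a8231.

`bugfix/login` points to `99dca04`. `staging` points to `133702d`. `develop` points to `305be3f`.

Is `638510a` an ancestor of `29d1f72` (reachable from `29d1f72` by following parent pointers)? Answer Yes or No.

Ancestors of 29d1f72: {087f933, 1d5a158, 29d1f72, 30f3368, 5cafe9b, 72e7b56, 99dca04}.
638510a is not in that set, so it is not an ancestor of 29d1f72.

No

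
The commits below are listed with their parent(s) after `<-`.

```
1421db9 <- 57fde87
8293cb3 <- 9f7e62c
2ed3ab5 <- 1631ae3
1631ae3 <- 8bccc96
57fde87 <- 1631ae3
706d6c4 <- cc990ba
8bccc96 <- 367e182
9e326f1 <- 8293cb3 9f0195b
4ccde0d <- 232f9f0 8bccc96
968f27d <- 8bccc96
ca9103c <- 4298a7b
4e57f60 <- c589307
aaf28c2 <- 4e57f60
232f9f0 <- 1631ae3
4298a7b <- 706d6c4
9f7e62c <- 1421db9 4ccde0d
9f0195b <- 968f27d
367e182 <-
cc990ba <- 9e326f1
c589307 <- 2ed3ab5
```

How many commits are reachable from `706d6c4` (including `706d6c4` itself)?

14

Walking parent pointers from 706d6c4: reachable set = {1421db9, 1631ae3, 232f9f0, 367e182, 4ccde0d, 57fde87, 706d6c4, 8293cb3, 8bccc96, 968f27d, 9e326f1, 9f0195b, 9f7e62c, cc990ba}.
That is 14 commits.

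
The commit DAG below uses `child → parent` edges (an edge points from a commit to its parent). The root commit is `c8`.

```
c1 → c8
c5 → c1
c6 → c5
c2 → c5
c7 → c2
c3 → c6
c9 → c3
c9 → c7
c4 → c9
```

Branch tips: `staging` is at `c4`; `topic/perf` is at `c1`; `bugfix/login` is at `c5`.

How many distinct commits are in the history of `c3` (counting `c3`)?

Walking parent pointers from c3: reachable set = {c1, c3, c5, c6, c8}.
That is 5 commits.

5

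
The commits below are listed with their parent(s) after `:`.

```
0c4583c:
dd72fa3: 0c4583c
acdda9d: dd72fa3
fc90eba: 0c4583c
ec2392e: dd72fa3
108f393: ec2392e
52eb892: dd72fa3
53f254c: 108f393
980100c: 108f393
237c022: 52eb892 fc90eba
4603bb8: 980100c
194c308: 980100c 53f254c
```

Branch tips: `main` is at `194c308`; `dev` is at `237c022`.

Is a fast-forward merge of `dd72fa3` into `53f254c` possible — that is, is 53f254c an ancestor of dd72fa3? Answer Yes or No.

A fast-forward from 53f254c to dd72fa3 is possible iff 53f254c is an ancestor of dd72fa3.
Ancestors of dd72fa3: {0c4583c, dd72fa3}.
53f254c is not among them, so fast-forward is not possible.

No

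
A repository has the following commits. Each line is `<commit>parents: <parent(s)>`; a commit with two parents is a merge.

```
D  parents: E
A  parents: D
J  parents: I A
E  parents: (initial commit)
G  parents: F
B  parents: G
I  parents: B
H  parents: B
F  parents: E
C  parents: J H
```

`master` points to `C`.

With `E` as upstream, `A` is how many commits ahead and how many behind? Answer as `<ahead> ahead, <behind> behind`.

2 ahead, 0 behind

Reachable from A: {A, D, E}.
Reachable from E: {E}.
Only in A's history (ahead): {A, D} — 2.
Only in E's history (behind): {} — 0.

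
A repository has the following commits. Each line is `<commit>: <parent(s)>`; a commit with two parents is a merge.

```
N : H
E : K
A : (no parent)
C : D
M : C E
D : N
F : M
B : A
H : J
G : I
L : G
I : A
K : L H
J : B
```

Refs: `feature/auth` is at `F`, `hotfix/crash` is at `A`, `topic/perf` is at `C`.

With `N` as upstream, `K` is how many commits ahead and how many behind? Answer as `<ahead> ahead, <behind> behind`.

4 ahead, 1 behind

Reachable from K: {A, B, G, H, I, J, K, L}.
Reachable from N: {A, B, H, J, N}.
Only in K's history (ahead): {G, I, K, L} — 4.
Only in N's history (behind): {N} — 1.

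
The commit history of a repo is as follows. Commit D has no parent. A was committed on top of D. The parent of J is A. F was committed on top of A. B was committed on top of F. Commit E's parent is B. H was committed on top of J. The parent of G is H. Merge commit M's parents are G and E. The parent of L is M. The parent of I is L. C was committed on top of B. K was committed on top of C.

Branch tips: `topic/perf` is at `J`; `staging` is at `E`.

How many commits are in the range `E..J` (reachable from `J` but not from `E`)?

1

Reachable from J: {A, D, J}.
Reachable from E: {A, B, D, E, F}.
In J's history but not E's: {J} — 1 commit.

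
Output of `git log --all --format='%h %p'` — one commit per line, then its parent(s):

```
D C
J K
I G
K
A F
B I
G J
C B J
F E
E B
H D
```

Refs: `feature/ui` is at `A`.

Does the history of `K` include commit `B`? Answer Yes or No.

No

Ancestors of K: {K}.
B is not in that set, so it is not an ancestor of K.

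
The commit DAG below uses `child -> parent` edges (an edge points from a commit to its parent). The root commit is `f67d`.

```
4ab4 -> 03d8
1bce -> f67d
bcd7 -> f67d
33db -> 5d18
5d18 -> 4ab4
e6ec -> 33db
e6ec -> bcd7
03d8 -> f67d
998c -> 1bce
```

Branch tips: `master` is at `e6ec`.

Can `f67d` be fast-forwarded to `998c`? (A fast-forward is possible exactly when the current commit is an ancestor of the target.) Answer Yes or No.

A fast-forward from f67d to 998c is possible iff f67d is an ancestor of 998c.
Ancestors of 998c: {1bce, 998c, f67d}.
f67d is among them, so fast-forward is possible.

Yes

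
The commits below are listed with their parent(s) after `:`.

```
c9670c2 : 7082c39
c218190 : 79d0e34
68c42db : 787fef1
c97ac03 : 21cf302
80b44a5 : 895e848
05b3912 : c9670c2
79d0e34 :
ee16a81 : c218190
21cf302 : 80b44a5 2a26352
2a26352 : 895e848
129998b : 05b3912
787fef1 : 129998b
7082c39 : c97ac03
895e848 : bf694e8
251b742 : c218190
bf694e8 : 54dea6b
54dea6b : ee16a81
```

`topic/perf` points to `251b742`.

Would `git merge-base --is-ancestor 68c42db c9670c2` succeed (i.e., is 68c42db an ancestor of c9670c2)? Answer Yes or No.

Ancestors of c9670c2: {21cf302, 2a26352, 54dea6b, 7082c39, 79d0e34, 80b44a5, 895e848, bf694e8, c218190, c9670c2, c97ac03, ee16a81}.
68c42db is not in that set, so it is not an ancestor of c9670c2.

No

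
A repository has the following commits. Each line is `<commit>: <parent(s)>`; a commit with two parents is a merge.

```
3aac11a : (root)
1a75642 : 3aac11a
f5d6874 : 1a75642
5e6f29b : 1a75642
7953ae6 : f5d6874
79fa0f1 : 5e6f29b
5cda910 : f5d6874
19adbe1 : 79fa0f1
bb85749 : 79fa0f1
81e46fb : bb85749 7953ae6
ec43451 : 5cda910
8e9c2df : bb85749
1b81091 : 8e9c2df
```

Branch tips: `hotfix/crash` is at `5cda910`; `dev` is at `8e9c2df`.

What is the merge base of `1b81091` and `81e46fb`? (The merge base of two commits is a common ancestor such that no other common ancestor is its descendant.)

Ancestors of 1b81091: {1a75642, 1b81091, 3aac11a, 5e6f29b, 79fa0f1, 8e9c2df, bb85749}.
Ancestors of 81e46fb: {1a75642, 3aac11a, 5e6f29b, 7953ae6, 79fa0f1, 81e46fb, bb85749, f5d6874}.
Common ancestors: {1a75642, 3aac11a, 5e6f29b, 79fa0f1, bb85749}.
Among these, bb85749 is not an ancestor of any other common ancestor — it is the merge base.

bb85749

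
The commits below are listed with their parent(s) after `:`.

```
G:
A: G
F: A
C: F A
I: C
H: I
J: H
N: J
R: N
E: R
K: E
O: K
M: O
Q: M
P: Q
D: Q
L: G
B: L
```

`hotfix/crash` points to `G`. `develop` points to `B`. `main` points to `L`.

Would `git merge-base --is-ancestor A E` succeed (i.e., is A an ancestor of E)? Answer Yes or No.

Ancestors of E (commits reachable by following parents): {A, C, E, F, G, H, I, J, N, R}.
A is in that set, so it is an ancestor of E.

Yes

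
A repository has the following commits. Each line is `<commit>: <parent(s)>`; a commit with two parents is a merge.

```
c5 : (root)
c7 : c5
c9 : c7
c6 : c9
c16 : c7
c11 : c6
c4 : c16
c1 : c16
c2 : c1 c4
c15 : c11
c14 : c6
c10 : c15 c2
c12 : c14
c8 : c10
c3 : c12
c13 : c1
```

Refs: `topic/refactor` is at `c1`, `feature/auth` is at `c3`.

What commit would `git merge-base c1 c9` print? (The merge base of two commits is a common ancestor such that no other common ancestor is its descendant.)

c7

Ancestors of c1: {c1, c16, c5, c7}.
Ancestors of c9: {c5, c7, c9}.
Common ancestors: {c5, c7}.
Among these, c7 is not an ancestor of any other common ancestor — it is the merge base.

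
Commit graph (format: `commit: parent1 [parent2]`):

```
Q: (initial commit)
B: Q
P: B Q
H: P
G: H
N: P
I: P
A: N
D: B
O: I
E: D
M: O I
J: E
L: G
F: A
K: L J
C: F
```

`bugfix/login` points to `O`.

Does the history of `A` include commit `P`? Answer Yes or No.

Yes

Ancestors of A (commits reachable by following parents): {A, B, N, P, Q}.
P is in that set, so it is an ancestor of A.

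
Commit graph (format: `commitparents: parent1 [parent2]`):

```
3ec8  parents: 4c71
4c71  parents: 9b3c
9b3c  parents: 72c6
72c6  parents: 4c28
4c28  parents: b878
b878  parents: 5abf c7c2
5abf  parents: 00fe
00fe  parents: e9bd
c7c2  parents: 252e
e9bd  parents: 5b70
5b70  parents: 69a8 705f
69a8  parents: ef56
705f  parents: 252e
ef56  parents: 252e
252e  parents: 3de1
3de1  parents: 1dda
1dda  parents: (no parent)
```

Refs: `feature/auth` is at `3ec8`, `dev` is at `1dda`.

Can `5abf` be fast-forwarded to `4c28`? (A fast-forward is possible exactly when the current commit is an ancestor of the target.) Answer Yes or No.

A fast-forward from 5abf to 4c28 is possible iff 5abf is an ancestor of 4c28.
Ancestors of 4c28: {00fe, 1dda, 252e, 3de1, 4c28, 5abf, 5b70, 69a8, 705f, b878, c7c2, e9bd, ef56}.
5abf is among them, so fast-forward is possible.

Yes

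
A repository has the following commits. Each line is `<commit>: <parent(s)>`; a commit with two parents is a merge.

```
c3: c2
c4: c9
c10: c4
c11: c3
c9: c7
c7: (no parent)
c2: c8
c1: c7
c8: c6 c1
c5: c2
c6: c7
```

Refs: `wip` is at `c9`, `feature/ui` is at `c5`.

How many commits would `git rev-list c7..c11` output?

6

Reachable from c11: {c1, c11, c2, c3, c6, c7, c8}.
Reachable from c7: {c7}.
In c11's history but not c7's: {c1, c11, c2, c3, c6, c8} — 6 commits.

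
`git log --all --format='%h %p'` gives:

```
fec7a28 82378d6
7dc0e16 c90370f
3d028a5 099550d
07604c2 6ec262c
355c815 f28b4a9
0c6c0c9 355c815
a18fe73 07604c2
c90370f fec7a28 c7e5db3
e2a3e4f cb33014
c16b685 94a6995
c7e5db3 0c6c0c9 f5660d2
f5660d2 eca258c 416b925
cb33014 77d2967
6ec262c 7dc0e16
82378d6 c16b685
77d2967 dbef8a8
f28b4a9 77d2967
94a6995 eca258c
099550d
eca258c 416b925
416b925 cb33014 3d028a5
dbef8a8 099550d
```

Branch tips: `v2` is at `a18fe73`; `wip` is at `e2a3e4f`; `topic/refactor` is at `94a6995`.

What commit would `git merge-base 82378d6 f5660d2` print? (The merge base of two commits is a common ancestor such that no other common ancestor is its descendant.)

eca258c

Ancestors of 82378d6: {099550d, 3d028a5, 416b925, 77d2967, 82378d6, 94a6995, c16b685, cb33014, dbef8a8, eca258c}.
Ancestors of f5660d2: {099550d, 3d028a5, 416b925, 77d2967, cb33014, dbef8a8, eca258c, f5660d2}.
Common ancestors: {099550d, 3d028a5, 416b925, 77d2967, cb33014, dbef8a8, eca258c}.
Among these, eca258c is not an ancestor of any other common ancestor — it is the merge base.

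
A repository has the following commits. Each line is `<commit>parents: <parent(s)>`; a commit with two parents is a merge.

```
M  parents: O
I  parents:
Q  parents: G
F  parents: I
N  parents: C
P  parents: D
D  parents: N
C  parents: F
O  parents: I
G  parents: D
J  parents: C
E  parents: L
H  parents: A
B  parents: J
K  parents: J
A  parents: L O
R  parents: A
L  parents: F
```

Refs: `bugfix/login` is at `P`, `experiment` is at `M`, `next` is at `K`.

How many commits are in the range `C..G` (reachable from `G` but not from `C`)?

Reachable from G: {C, D, F, G, I, N}.
Reachable from C: {C, F, I}.
In G's history but not C's: {D, G, N} — 3 commits.

3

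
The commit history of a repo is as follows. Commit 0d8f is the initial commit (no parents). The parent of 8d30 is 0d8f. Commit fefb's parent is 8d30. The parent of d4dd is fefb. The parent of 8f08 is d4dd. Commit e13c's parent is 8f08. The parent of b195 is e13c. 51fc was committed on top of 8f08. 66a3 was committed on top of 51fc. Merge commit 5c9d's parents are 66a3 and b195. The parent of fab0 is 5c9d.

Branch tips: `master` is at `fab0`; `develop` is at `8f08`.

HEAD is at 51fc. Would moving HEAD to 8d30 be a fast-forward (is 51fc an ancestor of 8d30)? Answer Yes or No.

A fast-forward from 51fc to 8d30 is possible iff 51fc is an ancestor of 8d30.
Ancestors of 8d30: {0d8f, 8d30}.
51fc is not among them, so fast-forward is not possible.

No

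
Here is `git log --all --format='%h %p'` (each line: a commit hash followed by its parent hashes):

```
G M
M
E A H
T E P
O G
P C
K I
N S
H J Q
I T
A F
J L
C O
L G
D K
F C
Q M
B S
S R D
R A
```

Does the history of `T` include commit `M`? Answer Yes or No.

Yes

Ancestors of T (commits reachable by following parents): {A, C, E, F, G, H, J, L, M, O, P, Q, T}.
M is in that set, so it is an ancestor of T.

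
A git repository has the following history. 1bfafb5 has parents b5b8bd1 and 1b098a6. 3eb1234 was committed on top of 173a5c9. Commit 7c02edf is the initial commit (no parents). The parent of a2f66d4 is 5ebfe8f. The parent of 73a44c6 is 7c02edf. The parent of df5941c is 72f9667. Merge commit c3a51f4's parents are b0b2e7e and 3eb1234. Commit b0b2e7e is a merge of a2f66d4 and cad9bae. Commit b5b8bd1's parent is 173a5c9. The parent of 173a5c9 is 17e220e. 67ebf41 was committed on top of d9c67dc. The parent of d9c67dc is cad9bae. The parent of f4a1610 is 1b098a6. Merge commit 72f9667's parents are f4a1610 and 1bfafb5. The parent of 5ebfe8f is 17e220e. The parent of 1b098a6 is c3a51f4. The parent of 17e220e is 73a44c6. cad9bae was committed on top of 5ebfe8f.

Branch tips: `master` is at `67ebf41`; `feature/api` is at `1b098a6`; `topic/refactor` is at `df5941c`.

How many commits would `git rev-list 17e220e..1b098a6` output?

Reachable from 1b098a6: {173a5c9, 17e220e, 1b098a6, 3eb1234, 5ebfe8f, 73a44c6, 7c02edf, a2f66d4, b0b2e7e, c3a51f4, cad9bae}.
Reachable from 17e220e: {17e220e, 73a44c6, 7c02edf}.
In 1b098a6's history but not 17e220e's: {173a5c9, 1b098a6, 3eb1234, 5ebfe8f, a2f66d4, b0b2e7e, c3a51f4, cad9bae} — 8 commits.

8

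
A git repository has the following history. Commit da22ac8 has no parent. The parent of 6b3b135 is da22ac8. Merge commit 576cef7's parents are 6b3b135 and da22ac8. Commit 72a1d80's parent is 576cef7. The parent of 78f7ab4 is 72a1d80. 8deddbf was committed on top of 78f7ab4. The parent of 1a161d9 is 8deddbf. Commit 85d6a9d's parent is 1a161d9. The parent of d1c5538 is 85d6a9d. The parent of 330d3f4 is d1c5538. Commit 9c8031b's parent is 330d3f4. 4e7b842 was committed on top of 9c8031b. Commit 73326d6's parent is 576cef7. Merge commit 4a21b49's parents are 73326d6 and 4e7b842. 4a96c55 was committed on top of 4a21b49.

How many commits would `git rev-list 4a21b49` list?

Walking parent pointers from 4a21b49: reachable set = {1a161d9, 330d3f4, 4a21b49, 4e7b842, 576cef7, 6b3b135, 72a1d80, 73326d6, 78f7ab4, 85d6a9d, 8deddbf, 9c8031b, d1c5538, da22ac8}.
That is 14 commits.

14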